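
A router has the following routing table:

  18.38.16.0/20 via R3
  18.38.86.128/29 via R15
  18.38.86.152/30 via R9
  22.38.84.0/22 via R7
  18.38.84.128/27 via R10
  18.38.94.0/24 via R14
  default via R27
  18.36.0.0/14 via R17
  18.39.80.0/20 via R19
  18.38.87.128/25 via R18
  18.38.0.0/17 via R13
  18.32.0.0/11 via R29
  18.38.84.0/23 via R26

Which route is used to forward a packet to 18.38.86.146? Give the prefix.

Entries matching 18.38.86.146:
  0.0.0.0/0 (default, matches everything)
  18.32.0.0/11 (18.32.0.0 - 18.63.255.255)
  18.36.0.0/14 (18.36.0.0 - 18.39.255.255)
  18.38.0.0/17 (18.38.0.0 - 18.38.127.255)
Most specific is 18.38.0.0/17.

18.38.0.0/17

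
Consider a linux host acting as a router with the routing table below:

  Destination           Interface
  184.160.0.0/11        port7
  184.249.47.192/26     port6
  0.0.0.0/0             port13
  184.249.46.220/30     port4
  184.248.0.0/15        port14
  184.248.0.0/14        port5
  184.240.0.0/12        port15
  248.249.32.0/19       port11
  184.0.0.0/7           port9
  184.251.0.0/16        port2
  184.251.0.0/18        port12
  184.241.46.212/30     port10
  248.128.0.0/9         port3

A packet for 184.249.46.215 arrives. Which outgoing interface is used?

Routes whose prefix contains 184.249.46.215:
  0.0.0.0/0 (default, matches everything) -> port13
  184.0.0.0/7 (184.0.0.0 - 185.255.255.255) -> port9
  184.240.0.0/12 (184.240.0.0 - 184.255.255.255) -> port15
  184.248.0.0/14 (184.248.0.0 - 184.251.255.255) -> port5
  184.248.0.0/15 (184.248.0.0 - 184.249.255.255) -> port14
More-specific entries that do NOT match:
  184.249.46.220/30 (184.249.46.220 - 184.249.46.223) does not contain 184.249.46.215
  184.241.46.212/30 (184.241.46.212 - 184.241.46.215) does not contain 184.249.46.215
  184.249.47.192/26 (184.249.47.192 - 184.249.47.255) does not contain 184.249.46.215
  248.249.32.0/19 (248.249.32.0 - 248.249.63.255) does not contain 184.249.46.215
  184.251.0.0/18 (184.251.0.0 - 184.251.63.255) does not contain 184.249.46.215
  184.251.0.0/16 (184.251.0.0 - 184.251.255.255) does not contain 184.249.46.215
Longest matching prefix is /15 -> interface port14.

port14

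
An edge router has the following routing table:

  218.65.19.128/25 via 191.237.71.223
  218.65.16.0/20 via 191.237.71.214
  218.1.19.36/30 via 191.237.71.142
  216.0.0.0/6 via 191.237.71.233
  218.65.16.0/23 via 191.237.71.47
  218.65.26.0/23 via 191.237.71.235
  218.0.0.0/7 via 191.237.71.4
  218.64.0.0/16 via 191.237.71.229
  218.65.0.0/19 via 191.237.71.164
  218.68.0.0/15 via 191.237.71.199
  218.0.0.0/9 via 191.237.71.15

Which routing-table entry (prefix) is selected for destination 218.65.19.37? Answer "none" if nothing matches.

Entries matching 218.65.19.37:
  216.0.0.0/6 (216.0.0.0 - 219.255.255.255)
  218.0.0.0/7 (218.0.0.0 - 219.255.255.255)
  218.0.0.0/9 (218.0.0.0 - 218.127.255.255)
  218.65.0.0/19 (218.65.0.0 - 218.65.31.255)
  218.65.16.0/20 (218.65.16.0 - 218.65.31.255)
Most specific is 218.65.16.0/20.

218.65.16.0/20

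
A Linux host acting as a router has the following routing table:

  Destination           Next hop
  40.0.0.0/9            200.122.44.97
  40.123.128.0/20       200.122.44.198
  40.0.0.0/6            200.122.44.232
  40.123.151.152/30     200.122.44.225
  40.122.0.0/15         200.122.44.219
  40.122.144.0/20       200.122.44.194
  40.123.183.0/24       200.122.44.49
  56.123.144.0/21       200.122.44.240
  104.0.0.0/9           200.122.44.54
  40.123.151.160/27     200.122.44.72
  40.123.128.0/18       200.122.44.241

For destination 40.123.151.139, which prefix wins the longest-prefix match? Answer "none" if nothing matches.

40.123.128.0/18

Entries matching 40.123.151.139:
  40.0.0.0/6 (40.0.0.0 - 43.255.255.255)
  40.0.0.0/9 (40.0.0.0 - 40.127.255.255)
  40.122.0.0/15 (40.122.0.0 - 40.123.255.255)
  40.123.128.0/18 (40.123.128.0 - 40.123.191.255)
Most specific is 40.123.128.0/18.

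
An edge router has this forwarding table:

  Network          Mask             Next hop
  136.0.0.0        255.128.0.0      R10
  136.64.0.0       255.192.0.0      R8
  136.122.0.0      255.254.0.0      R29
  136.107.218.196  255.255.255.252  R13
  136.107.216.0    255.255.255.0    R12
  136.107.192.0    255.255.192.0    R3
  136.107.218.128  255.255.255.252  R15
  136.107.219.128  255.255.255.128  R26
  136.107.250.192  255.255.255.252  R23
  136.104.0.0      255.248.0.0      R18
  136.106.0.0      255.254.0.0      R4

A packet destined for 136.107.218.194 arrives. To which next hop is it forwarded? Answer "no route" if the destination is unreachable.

R3

Routes whose prefix contains 136.107.218.194:
  136.0.0.0/9 (136.0.0.0 - 136.127.255.255) -> R10
  136.64.0.0/10 (136.64.0.0 - 136.127.255.255) -> R8
  136.104.0.0/13 (136.104.0.0 - 136.111.255.255) -> R18
  136.106.0.0/15 (136.106.0.0 - 136.107.255.255) -> R4
  136.107.192.0/18 (136.107.192.0 - 136.107.255.255) -> R3
More-specific entries that do NOT match:
  136.107.218.196/30 (136.107.218.196 - 136.107.218.199) does not contain 136.107.218.194
  136.107.218.128/30 (136.107.218.128 - 136.107.218.131) does not contain 136.107.218.194
  136.107.250.192/30 (136.107.250.192 - 136.107.250.195) does not contain 136.107.218.194
  136.107.219.128/25 (136.107.219.128 - 136.107.219.255) does not contain 136.107.218.194
  136.107.216.0/24 (136.107.216.0 - 136.107.216.255) does not contain 136.107.218.194
Longest matching prefix is /18 -> next hop R3.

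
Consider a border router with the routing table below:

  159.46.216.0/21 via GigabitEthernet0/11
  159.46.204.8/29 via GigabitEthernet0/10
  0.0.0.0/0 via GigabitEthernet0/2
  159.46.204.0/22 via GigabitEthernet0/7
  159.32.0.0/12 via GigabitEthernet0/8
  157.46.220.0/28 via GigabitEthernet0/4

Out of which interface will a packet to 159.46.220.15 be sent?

Routes whose prefix contains 159.46.220.15:
  0.0.0.0/0 (default, matches everything) -> GigabitEthernet0/2
  159.32.0.0/12 (159.32.0.0 - 159.47.255.255) -> GigabitEthernet0/8
  159.46.216.0/21 (159.46.216.0 - 159.46.223.255) -> GigabitEthernet0/11
More-specific entries that do NOT match:
  159.46.204.8/29 (159.46.204.8 - 159.46.204.15) does not contain 159.46.220.15
  157.46.220.0/28 (157.46.220.0 - 157.46.220.15) does not contain 159.46.220.15
  159.46.204.0/22 (159.46.204.0 - 159.46.207.255) does not contain 159.46.220.15
Longest matching prefix is /21 -> interface GigabitEthernet0/11.

GigabitEthernet0/11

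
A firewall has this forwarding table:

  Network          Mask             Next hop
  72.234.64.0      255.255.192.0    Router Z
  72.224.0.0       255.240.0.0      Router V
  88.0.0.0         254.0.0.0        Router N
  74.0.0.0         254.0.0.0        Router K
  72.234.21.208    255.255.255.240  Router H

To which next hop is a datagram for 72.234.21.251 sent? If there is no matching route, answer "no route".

Routes whose prefix contains 72.234.21.251:
  72.224.0.0/12 (72.224.0.0 - 72.239.255.255) -> Router V
More-specific entries that do NOT match:
  72.234.21.208/28 (72.234.21.208 - 72.234.21.223) does not contain 72.234.21.251
  72.234.64.0/18 (72.234.64.0 - 72.234.127.255) does not contain 72.234.21.251
Longest matching prefix is /12 -> next hop Router V.

Router V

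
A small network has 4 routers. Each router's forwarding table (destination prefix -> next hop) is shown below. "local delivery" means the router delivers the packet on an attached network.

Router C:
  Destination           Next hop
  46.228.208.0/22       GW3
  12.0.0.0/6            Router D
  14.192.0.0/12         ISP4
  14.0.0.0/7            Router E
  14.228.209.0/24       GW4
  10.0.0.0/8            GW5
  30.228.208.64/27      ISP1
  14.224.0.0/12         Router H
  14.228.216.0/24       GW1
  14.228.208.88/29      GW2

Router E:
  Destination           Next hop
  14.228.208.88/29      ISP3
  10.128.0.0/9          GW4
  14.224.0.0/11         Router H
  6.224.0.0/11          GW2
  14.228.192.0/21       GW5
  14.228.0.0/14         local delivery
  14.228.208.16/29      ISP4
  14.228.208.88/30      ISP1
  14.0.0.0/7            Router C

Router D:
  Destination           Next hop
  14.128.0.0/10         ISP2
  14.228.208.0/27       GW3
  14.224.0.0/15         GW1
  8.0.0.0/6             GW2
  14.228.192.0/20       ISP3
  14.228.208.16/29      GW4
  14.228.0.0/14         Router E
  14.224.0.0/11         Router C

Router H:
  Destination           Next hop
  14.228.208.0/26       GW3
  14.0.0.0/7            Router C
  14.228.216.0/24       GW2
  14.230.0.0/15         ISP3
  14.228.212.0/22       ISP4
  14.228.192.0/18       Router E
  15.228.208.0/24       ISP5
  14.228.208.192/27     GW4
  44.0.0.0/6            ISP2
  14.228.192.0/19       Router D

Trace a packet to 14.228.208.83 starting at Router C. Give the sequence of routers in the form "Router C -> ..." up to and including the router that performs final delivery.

Router C -> Router H -> Router D -> Router E

At Router C: longest match for 14.228.208.83 is 14.224.0.0/12 -> Router H
At Router H: longest match for 14.228.208.83 is 14.228.192.0/19 -> Router D
At Router D: longest match for 14.228.208.83 is 14.228.0.0/14 -> Router E
At Router E: longest match for 14.228.208.83 is 14.228.0.0/14 -> local delivery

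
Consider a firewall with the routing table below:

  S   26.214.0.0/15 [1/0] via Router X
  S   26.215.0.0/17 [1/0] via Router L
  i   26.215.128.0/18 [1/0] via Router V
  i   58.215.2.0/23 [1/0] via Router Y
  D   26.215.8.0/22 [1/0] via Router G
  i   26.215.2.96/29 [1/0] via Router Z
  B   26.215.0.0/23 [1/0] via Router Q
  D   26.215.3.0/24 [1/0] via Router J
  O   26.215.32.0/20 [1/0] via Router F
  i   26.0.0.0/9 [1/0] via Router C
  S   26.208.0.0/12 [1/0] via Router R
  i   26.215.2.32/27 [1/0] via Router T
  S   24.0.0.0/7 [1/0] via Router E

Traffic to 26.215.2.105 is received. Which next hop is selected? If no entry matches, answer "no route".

Routes whose prefix contains 26.215.2.105:
  26.208.0.0/12 (26.208.0.0 - 26.223.255.255) -> Router R
  26.214.0.0/15 (26.214.0.0 - 26.215.255.255) -> Router X
  26.215.0.0/17 (26.215.0.0 - 26.215.127.255) -> Router L
More-specific entries that do NOT match:
  26.215.2.96/29 (26.215.2.96 - 26.215.2.103) does not contain 26.215.2.105
  26.215.2.32/27 (26.215.2.32 - 26.215.2.63) does not contain 26.215.2.105
  26.215.3.0/24 (26.215.3.0 - 26.215.3.255) does not contain 26.215.2.105
  58.215.2.0/23 (58.215.2.0 - 58.215.3.255) does not contain 26.215.2.105
  26.215.0.0/23 (26.215.0.0 - 26.215.1.255) does not contain 26.215.2.105
  26.215.8.0/22 (26.215.8.0 - 26.215.11.255) does not contain 26.215.2.105
  26.215.32.0/20 (26.215.32.0 - 26.215.47.255) does not contain 26.215.2.105
  26.215.128.0/18 (26.215.128.0 - 26.215.191.255) does not contain 26.215.2.105
Longest matching prefix is /17 -> next hop Router L.

Router L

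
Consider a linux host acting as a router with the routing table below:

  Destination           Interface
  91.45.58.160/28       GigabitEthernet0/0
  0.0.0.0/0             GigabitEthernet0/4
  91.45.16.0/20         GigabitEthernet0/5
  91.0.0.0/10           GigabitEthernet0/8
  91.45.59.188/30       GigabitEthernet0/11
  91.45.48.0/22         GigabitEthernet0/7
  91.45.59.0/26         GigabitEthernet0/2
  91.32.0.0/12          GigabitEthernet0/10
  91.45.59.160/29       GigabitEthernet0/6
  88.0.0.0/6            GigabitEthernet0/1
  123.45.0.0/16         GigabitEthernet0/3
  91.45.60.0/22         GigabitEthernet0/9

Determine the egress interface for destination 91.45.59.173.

Routes whose prefix contains 91.45.59.173:
  0.0.0.0/0 (default, matches everything) -> GigabitEthernet0/4
  88.0.0.0/6 (88.0.0.0 - 91.255.255.255) -> GigabitEthernet0/1
  91.0.0.0/10 (91.0.0.0 - 91.63.255.255) -> GigabitEthernet0/8
  91.32.0.0/12 (91.32.0.0 - 91.47.255.255) -> GigabitEthernet0/10
More-specific entries that do NOT match:
  91.45.59.188/30 (91.45.59.188 - 91.45.59.191) does not contain 91.45.59.173
  91.45.59.160/29 (91.45.59.160 - 91.45.59.167) does not contain 91.45.59.173
  91.45.58.160/28 (91.45.58.160 - 91.45.58.175) does not contain 91.45.59.173
  91.45.59.0/26 (91.45.59.0 - 91.45.59.63) does not contain 91.45.59.173
  91.45.48.0/22 (91.45.48.0 - 91.45.51.255) does not contain 91.45.59.173
  91.45.60.0/22 (91.45.60.0 - 91.45.63.255) does not contain 91.45.59.173
  91.45.16.0/20 (91.45.16.0 - 91.45.31.255) does not contain 91.45.59.173
  123.45.0.0/16 (123.45.0.0 - 123.45.255.255) does not contain 91.45.59.173
Longest matching prefix is /12 -> interface GigabitEthernet0/10.

GigabitEthernet0/10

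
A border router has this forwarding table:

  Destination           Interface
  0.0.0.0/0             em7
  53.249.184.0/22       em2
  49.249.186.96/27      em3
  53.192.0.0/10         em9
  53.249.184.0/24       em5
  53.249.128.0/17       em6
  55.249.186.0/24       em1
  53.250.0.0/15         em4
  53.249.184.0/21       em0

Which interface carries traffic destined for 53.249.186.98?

Routes whose prefix contains 53.249.186.98:
  0.0.0.0/0 (default, matches everything) -> em7
  53.192.0.0/10 (53.192.0.0 - 53.255.255.255) -> em9
  53.249.128.0/17 (53.249.128.0 - 53.249.255.255) -> em6
  53.249.184.0/21 (53.249.184.0 - 53.249.191.255) -> em0
  53.249.184.0/22 (53.249.184.0 - 53.249.187.255) -> em2
More-specific entries that do NOT match:
  49.249.186.96/27 (49.249.186.96 - 49.249.186.127) does not contain 53.249.186.98
  53.249.184.0/24 (53.249.184.0 - 53.249.184.255) does not contain 53.249.186.98
  55.249.186.0/24 (55.249.186.0 - 55.249.186.255) does not contain 53.249.186.98
Longest matching prefix is /22 -> interface em2.

em2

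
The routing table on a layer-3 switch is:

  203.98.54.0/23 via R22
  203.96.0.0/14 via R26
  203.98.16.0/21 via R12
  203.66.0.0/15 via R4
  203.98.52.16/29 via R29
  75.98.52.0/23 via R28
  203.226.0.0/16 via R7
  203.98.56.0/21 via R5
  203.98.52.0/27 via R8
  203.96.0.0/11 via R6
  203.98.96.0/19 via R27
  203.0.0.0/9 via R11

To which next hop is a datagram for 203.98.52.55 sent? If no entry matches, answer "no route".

Routes whose prefix contains 203.98.52.55:
  203.0.0.0/9 (203.0.0.0 - 203.127.255.255) -> R11
  203.96.0.0/11 (203.96.0.0 - 203.127.255.255) -> R6
  203.96.0.0/14 (203.96.0.0 - 203.99.255.255) -> R26
More-specific entries that do NOT match:
  203.98.52.16/29 (203.98.52.16 - 203.98.52.23) does not contain 203.98.52.55
  203.98.52.0/27 (203.98.52.0 - 203.98.52.31) does not contain 203.98.52.55
  203.98.54.0/23 (203.98.54.0 - 203.98.55.255) does not contain 203.98.52.55
  75.98.52.0/23 (75.98.52.0 - 75.98.53.255) does not contain 203.98.52.55
  203.98.16.0/21 (203.98.16.0 - 203.98.23.255) does not contain 203.98.52.55
  203.98.56.0/21 (203.98.56.0 - 203.98.63.255) does not contain 203.98.52.55
  203.98.96.0/19 (203.98.96.0 - 203.98.127.255) does not contain 203.98.52.55
  203.226.0.0/16 (203.226.0.0 - 203.226.255.255) does not contain 203.98.52.55
  203.66.0.0/15 (203.66.0.0 - 203.67.255.255) does not contain 203.98.52.55
Longest matching prefix is /14 -> next hop R26.

R26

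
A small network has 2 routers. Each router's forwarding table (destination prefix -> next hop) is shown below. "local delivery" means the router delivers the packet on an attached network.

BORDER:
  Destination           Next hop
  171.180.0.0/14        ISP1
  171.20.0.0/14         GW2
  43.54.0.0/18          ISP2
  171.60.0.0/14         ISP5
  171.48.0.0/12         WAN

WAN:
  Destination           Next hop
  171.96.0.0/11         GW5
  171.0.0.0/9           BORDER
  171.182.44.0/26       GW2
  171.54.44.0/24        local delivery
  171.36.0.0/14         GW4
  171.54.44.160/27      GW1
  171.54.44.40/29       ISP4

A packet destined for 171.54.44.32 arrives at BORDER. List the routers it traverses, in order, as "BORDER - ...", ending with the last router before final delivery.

BORDER - WAN

At BORDER: longest match for 171.54.44.32 is 171.48.0.0/12 -> WAN
At WAN: longest match for 171.54.44.32 is 171.54.44.0/24 -> local delivery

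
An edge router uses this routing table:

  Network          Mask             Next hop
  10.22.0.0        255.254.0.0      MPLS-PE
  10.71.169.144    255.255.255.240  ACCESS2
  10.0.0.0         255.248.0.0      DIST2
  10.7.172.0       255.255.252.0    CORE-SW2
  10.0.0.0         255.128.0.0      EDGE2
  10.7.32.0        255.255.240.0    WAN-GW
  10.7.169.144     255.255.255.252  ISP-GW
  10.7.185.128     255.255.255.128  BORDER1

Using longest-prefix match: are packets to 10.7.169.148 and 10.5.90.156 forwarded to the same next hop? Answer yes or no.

10.7.169.148: longest match 10.0.0.0/13 -> DIST2
10.5.90.156: longest match 10.0.0.0/13 -> DIST2

yes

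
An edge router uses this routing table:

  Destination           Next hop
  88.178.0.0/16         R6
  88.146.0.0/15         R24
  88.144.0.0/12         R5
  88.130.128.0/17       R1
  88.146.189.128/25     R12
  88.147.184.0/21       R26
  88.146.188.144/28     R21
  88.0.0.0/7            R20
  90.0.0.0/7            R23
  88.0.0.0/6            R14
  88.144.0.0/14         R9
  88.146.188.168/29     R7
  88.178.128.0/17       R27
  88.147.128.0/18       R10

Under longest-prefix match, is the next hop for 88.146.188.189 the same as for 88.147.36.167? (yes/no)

yes

88.146.188.189: longest match 88.146.0.0/15 -> R24
88.147.36.167: longest match 88.146.0.0/15 -> R24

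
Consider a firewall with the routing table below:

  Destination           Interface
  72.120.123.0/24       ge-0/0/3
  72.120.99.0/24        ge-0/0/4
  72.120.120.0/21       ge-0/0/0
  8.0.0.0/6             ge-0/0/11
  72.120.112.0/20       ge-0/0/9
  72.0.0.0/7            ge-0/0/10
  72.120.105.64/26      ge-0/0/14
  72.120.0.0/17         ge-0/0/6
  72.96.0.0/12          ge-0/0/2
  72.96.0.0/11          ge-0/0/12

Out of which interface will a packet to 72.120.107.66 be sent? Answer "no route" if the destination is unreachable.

ge-0/0/6

Routes whose prefix contains 72.120.107.66:
  72.0.0.0/7 (72.0.0.0 - 73.255.255.255) -> ge-0/0/10
  72.96.0.0/11 (72.96.0.0 - 72.127.255.255) -> ge-0/0/12
  72.120.0.0/17 (72.120.0.0 - 72.120.127.255) -> ge-0/0/6
More-specific entries that do NOT match:
  72.120.105.64/26 (72.120.105.64 - 72.120.105.127) does not contain 72.120.107.66
  72.120.123.0/24 (72.120.123.0 - 72.120.123.255) does not contain 72.120.107.66
  72.120.99.0/24 (72.120.99.0 - 72.120.99.255) does not contain 72.120.107.66
  72.120.120.0/21 (72.120.120.0 - 72.120.127.255) does not contain 72.120.107.66
  72.120.112.0/20 (72.120.112.0 - 72.120.127.255) does not contain 72.120.107.66
Longest matching prefix is /17 -> interface ge-0/0/6.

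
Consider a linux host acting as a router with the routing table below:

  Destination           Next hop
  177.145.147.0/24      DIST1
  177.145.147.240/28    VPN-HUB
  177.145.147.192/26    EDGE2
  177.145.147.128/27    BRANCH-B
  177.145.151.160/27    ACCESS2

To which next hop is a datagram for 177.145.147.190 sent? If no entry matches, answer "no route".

DIST1

Routes whose prefix contains 177.145.147.190:
  177.145.147.0/24 (177.145.147.0 - 177.145.147.255) -> DIST1
More-specific entries that do NOT match:
  177.145.147.240/28 (177.145.147.240 - 177.145.147.255) does not contain 177.145.147.190
  177.145.147.128/27 (177.145.147.128 - 177.145.147.159) does not contain 177.145.147.190
  177.145.151.160/27 (177.145.151.160 - 177.145.151.191) does not contain 177.145.147.190
  177.145.147.192/26 (177.145.147.192 - 177.145.147.255) does not contain 177.145.147.190
Longest matching prefix is /24 -> next hop DIST1.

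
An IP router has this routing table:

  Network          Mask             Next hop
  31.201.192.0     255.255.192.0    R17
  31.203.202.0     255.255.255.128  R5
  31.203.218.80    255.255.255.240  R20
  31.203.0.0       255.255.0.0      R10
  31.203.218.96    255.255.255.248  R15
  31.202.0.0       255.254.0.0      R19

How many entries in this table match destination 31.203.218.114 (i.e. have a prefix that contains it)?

Prefixes containing 31.203.218.114:
  31.202.0.0/15 (31.202.0.0 - 31.203.255.255)
  31.203.0.0/16 (31.203.0.0 - 31.203.255.255)
Total matching entries: 2.

2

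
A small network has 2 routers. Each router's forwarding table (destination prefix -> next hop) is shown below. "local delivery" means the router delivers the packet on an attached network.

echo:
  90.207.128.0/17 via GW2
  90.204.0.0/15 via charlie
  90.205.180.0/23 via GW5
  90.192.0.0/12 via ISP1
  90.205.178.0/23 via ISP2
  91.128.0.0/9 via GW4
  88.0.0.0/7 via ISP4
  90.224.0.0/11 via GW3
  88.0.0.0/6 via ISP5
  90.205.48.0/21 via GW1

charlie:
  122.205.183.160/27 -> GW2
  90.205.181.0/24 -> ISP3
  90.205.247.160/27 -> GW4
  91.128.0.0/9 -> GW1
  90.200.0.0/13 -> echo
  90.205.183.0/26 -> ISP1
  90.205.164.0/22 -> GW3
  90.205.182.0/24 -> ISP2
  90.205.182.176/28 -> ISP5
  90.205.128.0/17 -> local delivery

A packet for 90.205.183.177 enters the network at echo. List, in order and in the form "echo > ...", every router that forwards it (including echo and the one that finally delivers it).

echo > charlie

At echo: longest match for 90.205.183.177 is 90.204.0.0/15 -> charlie
At charlie: longest match for 90.205.183.177 is 90.205.128.0/17 -> local delivery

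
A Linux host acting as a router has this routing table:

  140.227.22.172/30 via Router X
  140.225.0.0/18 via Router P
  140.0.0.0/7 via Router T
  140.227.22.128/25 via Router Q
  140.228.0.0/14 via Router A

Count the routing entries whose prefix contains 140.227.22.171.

Prefixes containing 140.227.22.171:
  140.0.0.0/7 (140.0.0.0 - 141.255.255.255)
  140.227.22.128/25 (140.227.22.128 - 140.227.22.255)
Total matching entries: 2.

2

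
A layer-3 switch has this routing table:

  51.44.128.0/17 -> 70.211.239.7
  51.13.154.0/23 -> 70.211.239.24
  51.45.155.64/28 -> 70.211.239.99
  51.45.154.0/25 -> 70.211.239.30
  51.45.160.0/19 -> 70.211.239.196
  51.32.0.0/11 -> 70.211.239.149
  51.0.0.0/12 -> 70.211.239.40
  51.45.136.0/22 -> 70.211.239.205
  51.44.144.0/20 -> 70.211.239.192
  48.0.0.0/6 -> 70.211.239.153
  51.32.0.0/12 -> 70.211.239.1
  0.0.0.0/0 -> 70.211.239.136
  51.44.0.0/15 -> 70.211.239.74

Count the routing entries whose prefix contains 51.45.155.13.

5

Prefixes containing 51.45.155.13:
  0.0.0.0/0 (default, matches everything)
  48.0.0.0/6 (48.0.0.0 - 51.255.255.255)
  51.32.0.0/11 (51.32.0.0 - 51.63.255.255)
  51.32.0.0/12 (51.32.0.0 - 51.47.255.255)
  51.44.0.0/15 (51.44.0.0 - 51.45.255.255)
Total matching entries: 5.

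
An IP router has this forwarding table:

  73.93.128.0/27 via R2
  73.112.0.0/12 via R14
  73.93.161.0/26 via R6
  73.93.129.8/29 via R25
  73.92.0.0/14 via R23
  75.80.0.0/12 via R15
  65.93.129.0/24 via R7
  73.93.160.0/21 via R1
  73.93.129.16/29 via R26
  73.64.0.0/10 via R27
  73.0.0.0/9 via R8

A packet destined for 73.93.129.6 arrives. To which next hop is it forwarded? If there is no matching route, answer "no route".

Routes whose prefix contains 73.93.129.6:
  73.0.0.0/9 (73.0.0.0 - 73.127.255.255) -> R8
  73.64.0.0/10 (73.64.0.0 - 73.127.255.255) -> R27
  73.92.0.0/14 (73.92.0.0 - 73.95.255.255) -> R23
More-specific entries that do NOT match:
  73.93.129.8/29 (73.93.129.8 - 73.93.129.15) does not contain 73.93.129.6
  73.93.129.16/29 (73.93.129.16 - 73.93.129.23) does not contain 73.93.129.6
  73.93.128.0/27 (73.93.128.0 - 73.93.128.31) does not contain 73.93.129.6
  73.93.161.0/26 (73.93.161.0 - 73.93.161.63) does not contain 73.93.129.6
  65.93.129.0/24 (65.93.129.0 - 65.93.129.255) does not contain 73.93.129.6
  73.93.160.0/21 (73.93.160.0 - 73.93.167.255) does not contain 73.93.129.6
Longest matching prefix is /14 -> next hop R23.

R23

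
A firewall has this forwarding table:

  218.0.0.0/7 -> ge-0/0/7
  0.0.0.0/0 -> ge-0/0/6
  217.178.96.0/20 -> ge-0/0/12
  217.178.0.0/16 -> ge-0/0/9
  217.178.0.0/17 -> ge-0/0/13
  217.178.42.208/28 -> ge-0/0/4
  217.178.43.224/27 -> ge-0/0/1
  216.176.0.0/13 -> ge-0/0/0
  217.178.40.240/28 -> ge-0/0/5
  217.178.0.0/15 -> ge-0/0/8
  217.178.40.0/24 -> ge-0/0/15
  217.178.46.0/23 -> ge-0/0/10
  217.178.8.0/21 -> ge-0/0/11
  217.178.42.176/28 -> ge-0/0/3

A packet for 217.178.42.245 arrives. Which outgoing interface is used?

ge-0/0/13

Routes whose prefix contains 217.178.42.245:
  0.0.0.0/0 (default, matches everything) -> ge-0/0/6
  217.178.0.0/15 (217.178.0.0 - 217.179.255.255) -> ge-0/0/8
  217.178.0.0/16 (217.178.0.0 - 217.178.255.255) -> ge-0/0/9
  217.178.0.0/17 (217.178.0.0 - 217.178.127.255) -> ge-0/0/13
More-specific entries that do NOT match:
  217.178.42.208/28 (217.178.42.208 - 217.178.42.223) does not contain 217.178.42.245
  217.178.40.240/28 (217.178.40.240 - 217.178.40.255) does not contain 217.178.42.245
  217.178.42.176/28 (217.178.42.176 - 217.178.42.191) does not contain 217.178.42.245
  217.178.43.224/27 (217.178.43.224 - 217.178.43.255) does not contain 217.178.42.245
  217.178.40.0/24 (217.178.40.0 - 217.178.40.255) does not contain 217.178.42.245
  217.178.46.0/23 (217.178.46.0 - 217.178.47.255) does not contain 217.178.42.245
  217.178.8.0/21 (217.178.8.0 - 217.178.15.255) does not contain 217.178.42.245
  217.178.96.0/20 (217.178.96.0 - 217.178.111.255) does not contain 217.178.42.245
Longest matching prefix is /17 -> interface ge-0/0/13.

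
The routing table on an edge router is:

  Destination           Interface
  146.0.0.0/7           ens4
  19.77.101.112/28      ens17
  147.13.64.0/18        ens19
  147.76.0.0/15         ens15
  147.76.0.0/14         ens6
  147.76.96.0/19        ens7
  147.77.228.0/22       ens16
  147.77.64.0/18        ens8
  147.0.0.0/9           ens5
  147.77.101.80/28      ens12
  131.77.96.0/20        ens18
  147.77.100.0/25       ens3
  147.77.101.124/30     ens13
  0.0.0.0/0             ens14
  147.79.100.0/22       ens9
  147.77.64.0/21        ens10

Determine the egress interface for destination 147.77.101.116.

ens8

Routes whose prefix contains 147.77.101.116:
  0.0.0.0/0 (default, matches everything) -> ens14
  146.0.0.0/7 (146.0.0.0 - 147.255.255.255) -> ens4
  147.0.0.0/9 (147.0.0.0 - 147.127.255.255) -> ens5
  147.76.0.0/14 (147.76.0.0 - 147.79.255.255) -> ens6
  147.76.0.0/15 (147.76.0.0 - 147.77.255.255) -> ens15
  147.77.64.0/18 (147.77.64.0 - 147.77.127.255) -> ens8
More-specific entries that do NOT match:
  147.77.101.124/30 (147.77.101.124 - 147.77.101.127) does not contain 147.77.101.116
  19.77.101.112/28 (19.77.101.112 - 19.77.101.127) does not contain 147.77.101.116
  147.77.101.80/28 (147.77.101.80 - 147.77.101.95) does not contain 147.77.101.116
  147.77.100.0/25 (147.77.100.0 - 147.77.100.127) does not contain 147.77.101.116
  147.77.228.0/22 (147.77.228.0 - 147.77.231.255) does not contain 147.77.101.116
  147.79.100.0/22 (147.79.100.0 - 147.79.103.255) does not contain 147.77.101.116
  147.77.64.0/21 (147.77.64.0 - 147.77.71.255) does not contain 147.77.101.116
  131.77.96.0/20 (131.77.96.0 - 131.77.111.255) does not contain 147.77.101.116
  147.76.96.0/19 (147.76.96.0 - 147.76.127.255) does not contain 147.77.101.116
Longest matching prefix is /18 -> interface ens8.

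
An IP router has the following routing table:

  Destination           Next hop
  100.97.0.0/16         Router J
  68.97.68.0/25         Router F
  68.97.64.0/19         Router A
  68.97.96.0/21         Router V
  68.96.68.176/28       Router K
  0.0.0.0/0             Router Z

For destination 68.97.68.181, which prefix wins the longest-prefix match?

Entries matching 68.97.68.181:
  0.0.0.0/0 (default, matches everything)
  68.97.64.0/19 (68.97.64.0 - 68.97.95.255)
Most specific is 68.97.64.0/19.

68.97.64.0/19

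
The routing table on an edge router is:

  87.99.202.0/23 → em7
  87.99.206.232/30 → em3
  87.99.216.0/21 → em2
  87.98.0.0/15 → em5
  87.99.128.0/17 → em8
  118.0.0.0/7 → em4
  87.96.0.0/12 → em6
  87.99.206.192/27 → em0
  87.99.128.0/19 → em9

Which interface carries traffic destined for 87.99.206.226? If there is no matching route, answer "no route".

Routes whose prefix contains 87.99.206.226:
  87.96.0.0/12 (87.96.0.0 - 87.111.255.255) -> em6
  87.98.0.0/15 (87.98.0.0 - 87.99.255.255) -> em5
  87.99.128.0/17 (87.99.128.0 - 87.99.255.255) -> em8
More-specific entries that do NOT match:
  87.99.206.232/30 (87.99.206.232 - 87.99.206.235) does not contain 87.99.206.226
  87.99.206.192/27 (87.99.206.192 - 87.99.206.223) does not contain 87.99.206.226
  87.99.202.0/23 (87.99.202.0 - 87.99.203.255) does not contain 87.99.206.226
  87.99.216.0/21 (87.99.216.0 - 87.99.223.255) does not contain 87.99.206.226
  87.99.128.0/19 (87.99.128.0 - 87.99.159.255) does not contain 87.99.206.226
Longest matching prefix is /17 -> interface em8.

em8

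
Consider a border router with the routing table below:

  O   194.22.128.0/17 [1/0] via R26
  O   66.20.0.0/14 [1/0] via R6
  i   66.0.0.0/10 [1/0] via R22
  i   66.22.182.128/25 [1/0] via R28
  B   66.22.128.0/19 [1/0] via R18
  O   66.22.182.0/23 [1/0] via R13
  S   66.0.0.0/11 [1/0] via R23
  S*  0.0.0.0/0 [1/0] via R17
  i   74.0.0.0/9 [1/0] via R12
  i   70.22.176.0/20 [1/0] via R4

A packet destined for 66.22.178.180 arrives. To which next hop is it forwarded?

R6

Routes whose prefix contains 66.22.178.180:
  0.0.0.0/0 (default, matches everything) -> R17
  66.0.0.0/10 (66.0.0.0 - 66.63.255.255) -> R22
  66.0.0.0/11 (66.0.0.0 - 66.31.255.255) -> R23
  66.20.0.0/14 (66.20.0.0 - 66.23.255.255) -> R6
More-specific entries that do NOT match:
  66.22.182.128/25 (66.22.182.128 - 66.22.182.255) does not contain 66.22.178.180
  66.22.182.0/23 (66.22.182.0 - 66.22.183.255) does not contain 66.22.178.180
  70.22.176.0/20 (70.22.176.0 - 70.22.191.255) does not contain 66.22.178.180
  66.22.128.0/19 (66.22.128.0 - 66.22.159.255) does not contain 66.22.178.180
  194.22.128.0/17 (194.22.128.0 - 194.22.255.255) does not contain 66.22.178.180
Longest matching prefix is /14 -> next hop R6.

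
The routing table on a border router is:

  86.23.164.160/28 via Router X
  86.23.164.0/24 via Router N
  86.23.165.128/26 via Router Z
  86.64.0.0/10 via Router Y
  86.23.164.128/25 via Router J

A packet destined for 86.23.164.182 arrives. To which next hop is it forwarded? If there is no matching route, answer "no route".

Routes whose prefix contains 86.23.164.182:
  86.23.164.0/24 (86.23.164.0 - 86.23.164.255) -> Router N
  86.23.164.128/25 (86.23.164.128 - 86.23.164.255) -> Router J
More-specific entries that do NOT match:
  86.23.164.160/28 (86.23.164.160 - 86.23.164.175) does not contain 86.23.164.182
  86.23.165.128/26 (86.23.165.128 - 86.23.165.191) does not contain 86.23.164.182
Longest matching prefix is /25 -> next hop Router J.

Router J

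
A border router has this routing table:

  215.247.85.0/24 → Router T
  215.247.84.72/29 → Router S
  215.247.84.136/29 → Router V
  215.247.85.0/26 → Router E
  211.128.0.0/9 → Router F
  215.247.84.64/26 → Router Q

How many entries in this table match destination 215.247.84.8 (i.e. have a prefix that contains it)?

0

No listed prefix contains 215.247.84.8.
Total matching entries: 0.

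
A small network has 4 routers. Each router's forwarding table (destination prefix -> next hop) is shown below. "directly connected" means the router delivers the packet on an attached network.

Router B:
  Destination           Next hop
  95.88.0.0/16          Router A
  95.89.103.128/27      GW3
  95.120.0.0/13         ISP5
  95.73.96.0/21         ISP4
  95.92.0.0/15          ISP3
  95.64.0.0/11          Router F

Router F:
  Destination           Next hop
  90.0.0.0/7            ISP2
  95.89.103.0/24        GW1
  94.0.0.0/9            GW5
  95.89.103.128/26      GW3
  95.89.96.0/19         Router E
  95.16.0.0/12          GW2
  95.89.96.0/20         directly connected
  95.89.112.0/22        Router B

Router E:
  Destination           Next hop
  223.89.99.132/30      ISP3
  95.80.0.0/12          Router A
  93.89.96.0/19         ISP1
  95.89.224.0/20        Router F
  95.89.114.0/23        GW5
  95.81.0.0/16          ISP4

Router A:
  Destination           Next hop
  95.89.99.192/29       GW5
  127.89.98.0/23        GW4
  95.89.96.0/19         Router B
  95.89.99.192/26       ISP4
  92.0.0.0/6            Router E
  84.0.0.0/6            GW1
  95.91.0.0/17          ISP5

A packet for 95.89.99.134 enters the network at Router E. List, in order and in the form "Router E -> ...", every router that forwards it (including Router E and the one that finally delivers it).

Router E -> Router A -> Router B -> Router F

At Router E: longest match for 95.89.99.134 is 95.80.0.0/12 -> Router A
At Router A: longest match for 95.89.99.134 is 95.89.96.0/19 -> Router B
At Router B: longest match for 95.89.99.134 is 95.64.0.0/11 -> Router F
At Router F: longest match for 95.89.99.134 is 95.89.96.0/20 -> directly connected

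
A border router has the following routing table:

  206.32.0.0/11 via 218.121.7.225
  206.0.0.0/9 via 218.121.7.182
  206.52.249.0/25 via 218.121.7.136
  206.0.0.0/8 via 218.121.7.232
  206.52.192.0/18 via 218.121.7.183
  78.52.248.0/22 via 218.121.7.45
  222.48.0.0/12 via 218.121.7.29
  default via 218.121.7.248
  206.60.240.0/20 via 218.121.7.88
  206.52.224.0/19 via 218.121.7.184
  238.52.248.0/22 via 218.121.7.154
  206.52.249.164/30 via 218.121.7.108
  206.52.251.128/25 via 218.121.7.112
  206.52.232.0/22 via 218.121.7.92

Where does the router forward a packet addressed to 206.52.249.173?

Routes whose prefix contains 206.52.249.173:
  0.0.0.0/0 (default, matches everything) -> 218.121.7.248
  206.0.0.0/8 (206.0.0.0 - 206.255.255.255) -> 218.121.7.232
  206.0.0.0/9 (206.0.0.0 - 206.127.255.255) -> 218.121.7.182
  206.32.0.0/11 (206.32.0.0 - 206.63.255.255) -> 218.121.7.225
  206.52.192.0/18 (206.52.192.0 - 206.52.255.255) -> 218.121.7.183
  206.52.224.0/19 (206.52.224.0 - 206.52.255.255) -> 218.121.7.184
More-specific entries that do NOT match:
  206.52.249.164/30 (206.52.249.164 - 206.52.249.167) does not contain 206.52.249.173
  206.52.249.0/25 (206.52.249.0 - 206.52.249.127) does not contain 206.52.249.173
  206.52.251.128/25 (206.52.251.128 - 206.52.251.255) does not contain 206.52.249.173
  78.52.248.0/22 (78.52.248.0 - 78.52.251.255) does not contain 206.52.249.173
  238.52.248.0/22 (238.52.248.0 - 238.52.251.255) does not contain 206.52.249.173
  206.52.232.0/22 (206.52.232.0 - 206.52.235.255) does not contain 206.52.249.173
  206.60.240.0/20 (206.60.240.0 - 206.60.255.255) does not contain 206.52.249.173
Longest matching prefix is /19 -> next hop 218.121.7.184.

218.121.7.184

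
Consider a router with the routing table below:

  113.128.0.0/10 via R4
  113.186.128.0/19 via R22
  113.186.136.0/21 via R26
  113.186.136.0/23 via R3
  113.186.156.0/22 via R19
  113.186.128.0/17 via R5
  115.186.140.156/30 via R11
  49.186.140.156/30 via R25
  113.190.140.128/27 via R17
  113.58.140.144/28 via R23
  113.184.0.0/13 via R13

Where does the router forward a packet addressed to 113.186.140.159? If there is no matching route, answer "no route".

R26

Routes whose prefix contains 113.186.140.159:
  113.128.0.0/10 (113.128.0.0 - 113.191.255.255) -> R4
  113.184.0.0/13 (113.184.0.0 - 113.191.255.255) -> R13
  113.186.128.0/17 (113.186.128.0 - 113.186.255.255) -> R5
  113.186.128.0/19 (113.186.128.0 - 113.186.159.255) -> R22
  113.186.136.0/21 (113.186.136.0 - 113.186.143.255) -> R26
More-specific entries that do NOT match:
  115.186.140.156/30 (115.186.140.156 - 115.186.140.159) does not contain 113.186.140.159
  49.186.140.156/30 (49.186.140.156 - 49.186.140.159) does not contain 113.186.140.159
  113.58.140.144/28 (113.58.140.144 - 113.58.140.159) does not contain 113.186.140.159
  113.190.140.128/27 (113.190.140.128 - 113.190.140.159) does not contain 113.186.140.159
  113.186.136.0/23 (113.186.136.0 - 113.186.137.255) does not contain 113.186.140.159
  113.186.156.0/22 (113.186.156.0 - 113.186.159.255) does not contain 113.186.140.159
Longest matching prefix is /21 -> next hop R26.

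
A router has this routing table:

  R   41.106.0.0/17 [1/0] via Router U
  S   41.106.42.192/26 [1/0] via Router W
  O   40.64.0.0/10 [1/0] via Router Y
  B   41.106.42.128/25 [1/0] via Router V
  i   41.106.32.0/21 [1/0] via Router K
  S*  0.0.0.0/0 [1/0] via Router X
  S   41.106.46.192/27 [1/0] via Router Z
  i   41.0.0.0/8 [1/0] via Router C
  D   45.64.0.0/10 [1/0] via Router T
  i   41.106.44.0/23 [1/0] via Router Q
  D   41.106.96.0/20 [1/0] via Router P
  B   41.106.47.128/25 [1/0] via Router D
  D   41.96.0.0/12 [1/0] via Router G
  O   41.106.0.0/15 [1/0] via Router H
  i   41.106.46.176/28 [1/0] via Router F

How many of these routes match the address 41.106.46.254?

Prefixes containing 41.106.46.254:
  0.0.0.0/0 (default, matches everything)
  41.0.0.0/8 (41.0.0.0 - 41.255.255.255)
  41.96.0.0/12 (41.96.0.0 - 41.111.255.255)
  41.106.0.0/15 (41.106.0.0 - 41.107.255.255)
  41.106.0.0/17 (41.106.0.0 - 41.106.127.255)
Total matching entries: 5.

5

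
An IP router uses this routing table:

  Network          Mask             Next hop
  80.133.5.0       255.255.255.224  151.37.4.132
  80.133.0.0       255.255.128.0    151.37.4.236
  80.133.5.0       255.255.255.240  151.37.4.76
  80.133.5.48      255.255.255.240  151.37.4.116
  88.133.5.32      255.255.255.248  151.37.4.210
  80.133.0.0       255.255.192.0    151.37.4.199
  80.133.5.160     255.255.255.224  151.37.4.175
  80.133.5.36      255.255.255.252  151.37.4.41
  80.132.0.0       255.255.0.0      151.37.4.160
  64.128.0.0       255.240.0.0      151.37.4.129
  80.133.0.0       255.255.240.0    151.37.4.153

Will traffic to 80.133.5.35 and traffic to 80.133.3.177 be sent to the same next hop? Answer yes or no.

yes

80.133.5.35: longest match 80.133.0.0/20 -> 151.37.4.153
80.133.3.177: longest match 80.133.0.0/20 -> 151.37.4.153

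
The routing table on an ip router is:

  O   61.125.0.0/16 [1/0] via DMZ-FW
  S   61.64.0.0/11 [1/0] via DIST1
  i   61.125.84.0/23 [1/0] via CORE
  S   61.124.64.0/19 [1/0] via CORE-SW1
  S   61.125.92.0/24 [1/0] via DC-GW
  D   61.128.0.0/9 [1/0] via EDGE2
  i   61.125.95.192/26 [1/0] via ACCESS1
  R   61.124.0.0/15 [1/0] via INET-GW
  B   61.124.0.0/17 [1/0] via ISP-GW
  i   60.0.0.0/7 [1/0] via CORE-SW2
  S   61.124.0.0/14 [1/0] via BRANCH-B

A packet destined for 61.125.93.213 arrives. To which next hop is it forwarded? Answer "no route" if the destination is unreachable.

Routes whose prefix contains 61.125.93.213:
  60.0.0.0/7 (60.0.0.0 - 61.255.255.255) -> CORE-SW2
  61.124.0.0/14 (61.124.0.0 - 61.127.255.255) -> BRANCH-B
  61.124.0.0/15 (61.124.0.0 - 61.125.255.255) -> INET-GW
  61.125.0.0/16 (61.125.0.0 - 61.125.255.255) -> DMZ-FW
More-specific entries that do NOT match:
  61.125.95.192/26 (61.125.95.192 - 61.125.95.255) does not contain 61.125.93.213
  61.125.92.0/24 (61.125.92.0 - 61.125.92.255) does not contain 61.125.93.213
  61.125.84.0/23 (61.125.84.0 - 61.125.85.255) does not contain 61.125.93.213
  61.124.64.0/19 (61.124.64.0 - 61.124.95.255) does not contain 61.125.93.213
  61.124.0.0/17 (61.124.0.0 - 61.124.127.255) does not contain 61.125.93.213
Longest matching prefix is /16 -> next hop DMZ-FW.

DMZ-FW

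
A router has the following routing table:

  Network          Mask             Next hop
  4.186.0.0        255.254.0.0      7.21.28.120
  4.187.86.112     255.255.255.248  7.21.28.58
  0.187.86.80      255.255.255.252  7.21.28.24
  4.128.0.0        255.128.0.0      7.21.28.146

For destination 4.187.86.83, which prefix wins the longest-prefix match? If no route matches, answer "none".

4.186.0.0/15

Entries matching 4.187.86.83:
  4.128.0.0/9 (4.128.0.0 - 4.255.255.255)
  4.186.0.0/15 (4.186.0.0 - 4.187.255.255)
Most specific is 4.186.0.0/15.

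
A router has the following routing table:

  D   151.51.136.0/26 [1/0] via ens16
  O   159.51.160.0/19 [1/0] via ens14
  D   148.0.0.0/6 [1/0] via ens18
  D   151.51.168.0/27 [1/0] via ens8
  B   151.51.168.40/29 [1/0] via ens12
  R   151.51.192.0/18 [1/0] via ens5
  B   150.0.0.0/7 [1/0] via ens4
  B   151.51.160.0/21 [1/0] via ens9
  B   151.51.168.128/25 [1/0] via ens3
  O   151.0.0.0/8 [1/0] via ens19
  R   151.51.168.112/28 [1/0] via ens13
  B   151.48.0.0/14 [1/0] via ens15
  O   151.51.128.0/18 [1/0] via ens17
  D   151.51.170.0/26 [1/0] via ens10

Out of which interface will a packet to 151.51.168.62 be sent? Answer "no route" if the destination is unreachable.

Routes whose prefix contains 151.51.168.62:
  148.0.0.0/6 (148.0.0.0 - 151.255.255.255) -> ens18
  150.0.0.0/7 (150.0.0.0 - 151.255.255.255) -> ens4
  151.0.0.0/8 (151.0.0.0 - 151.255.255.255) -> ens19
  151.48.0.0/14 (151.48.0.0 - 151.51.255.255) -> ens15
  151.51.128.0/18 (151.51.128.0 - 151.51.191.255) -> ens17
More-specific entries that do NOT match:
  151.51.168.40/29 (151.51.168.40 - 151.51.168.47) does not contain 151.51.168.62
  151.51.168.112/28 (151.51.168.112 - 151.51.168.127) does not contain 151.51.168.62
  151.51.168.0/27 (151.51.168.0 - 151.51.168.31) does not contain 151.51.168.62
  151.51.136.0/26 (151.51.136.0 - 151.51.136.63) does not contain 151.51.168.62
  151.51.170.0/26 (151.51.170.0 - 151.51.170.63) does not contain 151.51.168.62
  151.51.168.128/25 (151.51.168.128 - 151.51.168.255) does not contain 151.51.168.62
  151.51.160.0/21 (151.51.160.0 - 151.51.167.255) does not contain 151.51.168.62
  159.51.160.0/19 (159.51.160.0 - 159.51.191.255) does not contain 151.51.168.62
Longest matching prefix is /18 -> interface ens17.

ens17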